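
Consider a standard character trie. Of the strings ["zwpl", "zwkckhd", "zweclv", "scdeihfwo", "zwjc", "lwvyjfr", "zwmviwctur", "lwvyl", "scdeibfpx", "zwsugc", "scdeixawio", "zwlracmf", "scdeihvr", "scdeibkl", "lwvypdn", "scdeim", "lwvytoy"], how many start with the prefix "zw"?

Walk to "zw"; the words in its subtree are exactly those with that prefix.
Matches: "zweclv", "zwjc", "zwkckhd", "zwlracmf", "zwmviwctur", "zwpl", "zwsugc"
Count: 7

7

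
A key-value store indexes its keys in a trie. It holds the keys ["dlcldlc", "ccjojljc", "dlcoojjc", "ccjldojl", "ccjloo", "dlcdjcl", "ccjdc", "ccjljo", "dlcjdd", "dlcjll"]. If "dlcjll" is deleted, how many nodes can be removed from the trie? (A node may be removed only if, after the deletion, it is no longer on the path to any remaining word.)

A node on "dlcjll"'s path can go only if nothing else ends at it or branches off below it.
The suffix "ll" (2 nodes) is used only by "dlcjll"; the node for "dlcj" still has the child "d", so pruning stops there.
Nodes removed: 2

2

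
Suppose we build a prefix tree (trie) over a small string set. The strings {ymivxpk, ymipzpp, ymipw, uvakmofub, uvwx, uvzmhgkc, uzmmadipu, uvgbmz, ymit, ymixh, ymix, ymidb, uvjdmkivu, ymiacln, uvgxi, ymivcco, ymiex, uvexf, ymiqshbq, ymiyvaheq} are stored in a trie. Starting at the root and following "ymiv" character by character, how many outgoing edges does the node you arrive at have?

The children of the "ymiv" node are the distinct next characters among strings starting with "ymiv".
Characters that immediately follow "ymiv" among the stored strings: {c, x}.
That node has 2 child edges.

2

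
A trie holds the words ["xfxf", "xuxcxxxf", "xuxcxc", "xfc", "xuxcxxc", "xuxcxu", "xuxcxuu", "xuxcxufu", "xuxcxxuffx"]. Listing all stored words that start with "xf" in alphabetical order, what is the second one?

xfxf

Filter for "xf…" and sort: "xfc", "xfxf"
Position 2: xfxf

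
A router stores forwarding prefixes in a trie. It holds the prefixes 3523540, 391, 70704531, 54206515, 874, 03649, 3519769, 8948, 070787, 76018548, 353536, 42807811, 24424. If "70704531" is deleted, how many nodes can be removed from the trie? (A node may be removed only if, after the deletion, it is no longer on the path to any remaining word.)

7

After clearing the end-marker at "70704531", prune upward until reaching a node still needed by another word.
The suffix "0704531" (7 nodes) is used only by "70704531"; the node for "7" still has the child "6", so pruning stops there.
Nodes removed: 7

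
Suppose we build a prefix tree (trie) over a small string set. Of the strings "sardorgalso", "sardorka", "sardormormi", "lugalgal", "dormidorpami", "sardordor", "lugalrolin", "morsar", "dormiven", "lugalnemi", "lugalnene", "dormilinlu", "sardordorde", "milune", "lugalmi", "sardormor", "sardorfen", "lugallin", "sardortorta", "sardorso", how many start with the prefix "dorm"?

3

Walk to "dorm"; the words in its subtree are exactly those with that prefix.
Words under "dorm": dormidorpami, dormilinlu, dormiven
Count: 3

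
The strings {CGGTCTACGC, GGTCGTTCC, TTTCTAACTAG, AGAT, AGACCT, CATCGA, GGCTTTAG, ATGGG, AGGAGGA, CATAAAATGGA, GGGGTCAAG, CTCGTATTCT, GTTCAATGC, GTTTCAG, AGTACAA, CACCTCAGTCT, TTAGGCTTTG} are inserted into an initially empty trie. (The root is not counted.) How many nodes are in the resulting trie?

115

For each word, the new-node count is its length minus the longest prefix already in the trie:
  "CGGTCTACGC" → 10 new (C, G, G, T, C, T, A, C, G, C)
  "GGTCGTTCC" → 9 new (G, G, T, C, G, T, T, C, C)
  "TTTCTAACTAG" → 11 new (T, T, T, C, T, A, A, C, T, A, G)
  "AGAT" → 4 new (A, G, A, T)
  "AGACCT" → prefix "AGA" already present; 3 new (C, C, T)
  "CATCGA" → prefix "C" already present; 5 new (A, T, C, G, A)
  "GGCTTTAG" → prefix "GG" already present; 6 new (C, T, T, T, A, G)
  "ATGGG" → prefix "A" already present; 4 new (T, G, G, G)
  "AGGAGGA" → prefix "AG" already present; 5 new (G, A, G, G, A)
  "CATAAAATGGA" → prefix "CAT" already present; 8 new (A, A, A, A, T, G, G, A)
  "GGGGTCAAG" → prefix "GG" already present; 7 new (G, G, T, C, A, A, G)
  "CTCGTATTCT" → prefix "C" already present; 9 new (T, C, G, T, A, T, T, C, T)
  "GTTCAATGC" → prefix "G" already present; 8 new (T, T, C, A, A, T, G, C)
  "GTTTCAG" → prefix "GTT" already present; 4 new (T, C, A, G)
  "AGTACAA" → prefix "AG" already present; 5 new (T, A, C, A, A)
  "CACCTCAGTCT" → prefix "CA" already present; 9 new (C, C, T, C, A, G, T, C, T)
  "TTAGGCTTTG" → prefix "TT" already present; 8 new (A, G, G, C, T, T, T, G)
Total nodes = 10 + 9 + 11 + 4 + 3 + 5 + 6 + 4 + 5 + 8 + 7 + 9 + 8 + 4 + 5 + 9 + 8 = 115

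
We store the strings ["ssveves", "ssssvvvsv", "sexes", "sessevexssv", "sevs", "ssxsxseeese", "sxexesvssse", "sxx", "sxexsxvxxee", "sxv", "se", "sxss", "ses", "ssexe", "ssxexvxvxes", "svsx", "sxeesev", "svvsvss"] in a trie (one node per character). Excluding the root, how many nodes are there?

Trace insertions, counting only characters that open a new branch:
  "ssveves" → 7 new (s, s, v, e, v, e, s)
  "ssssvvvsv" → prefix "ss" already present; 7 new (s, s, v, v, v, s, v)
  "sexes" → prefix "s" already present; 4 new (e, x, e, s)
  "sessevexssv" → prefix "se" already present; 9 new (s, s, e, v, e, x, s, s, v)
  "sevs" → prefix "se" already present; 2 new (v, s)
  "ssxsxseeese" → prefix "ss" already present; 9 new (x, s, x, s, e, e, e, s, e)
  "sxexesvssse" → prefix "s" already present; 10 new (x, e, x, e, s, v, s, s, s, e)
  "sxx" → prefix "sx" already present; 1 new (x)
  "sxexsxvxxee" → prefix "sxex" already present; 7 new (s, x, v, x, x, e, e)
  "sxv" → prefix "sx" already present; 1 new (v)
  "se" → prefix "se" already present; 0 new (none)
  "sxss" → prefix "sx" already present; 2 new (s, s)
  "ses" → prefix "ses" already present; 0 new (none)
  "ssexe" → prefix "ss" already present; 3 new (e, x, e)
  "ssxexvxvxes" → prefix "ssx" already present; 8 new (e, x, v, x, v, x, e, s)
  "svsx" → prefix "s" already present; 3 new (v, s, x)
  "sxeesev" → prefix "sxe" already present; 4 new (e, s, e, v)
  "svvsvss" → prefix "sv" already present; 5 new (v, s, v, s, s)
Total nodes = 7 + 7 + 4 + 9 + 2 + 9 + 10 + 1 + 7 + 1 + 0 + 2 + 0 + 3 + 8 + 3 + 4 + 5 = 82

82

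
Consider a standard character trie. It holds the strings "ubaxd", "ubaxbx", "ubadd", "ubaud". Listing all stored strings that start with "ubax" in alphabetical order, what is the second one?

ubaxd

DFS of the "ubax" subtree visits, in order: "ubaxbx", "ubaxd"
The 2nd is ubaxd.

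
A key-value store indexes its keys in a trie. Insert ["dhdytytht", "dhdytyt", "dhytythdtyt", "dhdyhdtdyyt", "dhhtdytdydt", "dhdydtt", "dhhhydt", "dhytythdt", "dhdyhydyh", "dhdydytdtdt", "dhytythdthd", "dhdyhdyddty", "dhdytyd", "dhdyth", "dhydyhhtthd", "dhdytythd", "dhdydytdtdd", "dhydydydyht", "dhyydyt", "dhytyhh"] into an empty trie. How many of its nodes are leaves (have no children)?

18

A leaf is a node with no children — equivalently, the end of a word that is not a proper prefix of any other stored word.
Those words: "dhdydtt", "dhdydytdtdd", "dhdydytdtdt", "dhdyhdtdyyt", "dhdyhdyddty", "dhdyhydyh", "dhdyth", "dhdytyd", "dhdytythd", "dhdytytht", "dhhhydt", "dhhtdytdydt", "dhydydydyht", "dhydyhhtthd", "dhytyhh", "dhytythdthd", "dhytythdtyt", "dhyydyt"
Leaf count: 18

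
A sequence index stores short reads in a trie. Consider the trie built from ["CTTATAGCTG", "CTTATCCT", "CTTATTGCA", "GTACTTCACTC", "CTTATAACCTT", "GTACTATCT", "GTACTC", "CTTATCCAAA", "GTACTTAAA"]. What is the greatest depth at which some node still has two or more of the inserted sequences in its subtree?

Equivalently: take the maximum, over all pairs, of their longest common prefix length.
e.g. "CTTATCCAAA" and "CTTATCCT" share the prefix "CTTATCC" of length 7; no pair shares a longer one.
Longest shared-prefix length: 7

7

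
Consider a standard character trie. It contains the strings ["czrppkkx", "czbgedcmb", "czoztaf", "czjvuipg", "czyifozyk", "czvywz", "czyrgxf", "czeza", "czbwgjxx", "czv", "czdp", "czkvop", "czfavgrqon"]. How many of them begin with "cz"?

Walk to "cz"; the words in its subtree are exactly those with that prefix.
Words under "cz": czbgedcmb, czbwgjxx, czdp, czeza, czfavgrqon, czjvuipg, czkvop, czoztaf, czrppkkx, czv, czvywz, czyifozyk, czyrgxf
Count: 13

13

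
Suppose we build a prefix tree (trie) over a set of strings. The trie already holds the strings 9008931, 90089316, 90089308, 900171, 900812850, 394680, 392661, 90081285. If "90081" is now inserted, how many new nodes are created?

0

"90081" is already a full path in the trie; only an end-marker is added.
No new nodes are needed: 0.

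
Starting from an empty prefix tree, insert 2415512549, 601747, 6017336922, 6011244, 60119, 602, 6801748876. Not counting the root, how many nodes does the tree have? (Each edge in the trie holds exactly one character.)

37

Count nodes per top-level branch (shared prefixes stored once):
  '2'-branch (2415512549): 10 nodes
  '6'-branch (6011244, 60119, 6017336922, 601747, 602, 6801748876): 27 nodes
Sum: 37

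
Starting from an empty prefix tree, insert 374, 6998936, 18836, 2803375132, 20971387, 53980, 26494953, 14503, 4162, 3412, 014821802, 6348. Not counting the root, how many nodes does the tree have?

Trace insertions, counting only characters that open a new branch:
  "374" → 3 new (3, 7, 4)
  "6998936" → 7 new (6, 9, 9, 8, 9, 3, 6)
  "18836" → 5 new (1, 8, 8, 3, 6)
  "2803375132" → 10 new (2, 8, 0, 3, 3, 7, 5, 1, 3, 2)
  "20971387" → prefix "2" already present; 7 new (0, 9, 7, 1, 3, 8, 7)
  "53980" → 5 new (5, 3, 9, 8, 0)
  "26494953" → prefix "2" already present; 7 new (6, 4, 9, 4, 9, 5, 3)
  "14503" → prefix "1" already present; 4 new (4, 5, 0, 3)
  "4162" → 4 new (4, 1, 6, 2)
  "3412" → prefix "3" already present; 3 new (4, 1, 2)
  "014821802" → 9 new (0, 1, 4, 8, 2, 1, 8, 0, 2)
  "6348" → prefix "6" already present; 3 new (3, 4, 8)
Total nodes = 3 + 7 + 5 + 10 + 7 + 5 + 7 + 4 + 4 + 3 + 9 + 3 = 67

67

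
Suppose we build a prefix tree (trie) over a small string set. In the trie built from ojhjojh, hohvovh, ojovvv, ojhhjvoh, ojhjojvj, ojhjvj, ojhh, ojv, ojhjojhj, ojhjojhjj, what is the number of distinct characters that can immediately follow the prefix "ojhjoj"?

The children of the "ojhjoj" node are the distinct next characters among strings starting with "ojhjoj".
Characters that immediately follow "ojhjoj" among the stored strings: {h, v}.
That node has 2 child edges.

2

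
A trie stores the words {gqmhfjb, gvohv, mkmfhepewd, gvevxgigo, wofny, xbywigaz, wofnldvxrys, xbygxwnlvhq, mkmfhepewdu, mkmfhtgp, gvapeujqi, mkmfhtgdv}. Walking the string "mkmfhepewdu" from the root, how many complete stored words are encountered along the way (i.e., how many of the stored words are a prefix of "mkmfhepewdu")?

Check each prefix of "mkmfhepewdu" against the stored set — each match is an end-marker on the path.
Prefixes of the query that are stored words: "mkmfhepewd", "mkmfhepewdu"
Count: 2

2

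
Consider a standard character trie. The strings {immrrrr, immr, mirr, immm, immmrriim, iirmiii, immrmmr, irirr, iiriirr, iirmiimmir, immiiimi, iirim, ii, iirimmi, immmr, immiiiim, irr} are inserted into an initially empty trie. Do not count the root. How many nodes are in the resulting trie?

Trace insertions, counting only characters that open a new branch:
  "immrrrr" → 7 new (i, m, m, r, r, r, r)
  "immr" → prefix "immr" already present; 0 new (none)
  "mirr" → 4 new (m, i, r, r)
  "immm" → prefix "imm" already present; 1 new (m)
  "immmrriim" → prefix "immm" already present; 5 new (r, r, i, i, m)
  "iirmiii" → prefix "i" already present; 6 new (i, r, m, i, i, i)
  "immrmmr" → prefix "immr" already present; 3 new (m, m, r)
  "irirr" → prefix "i" already present; 4 new (r, i, r, r)
  "iiriirr" → prefix "iir" already present; 4 new (i, i, r, r)
  "iirmiimmir" → prefix "iirmii" already present; 4 new (m, m, i, r)
  "immiiimi" → prefix "imm" already present; 5 new (i, i, i, m, i)
  "iirim" → prefix "iiri" already present; 1 new (m)
  "ii" → prefix "ii" already present; 0 new (none)
  "iirimmi" → prefix "iirim" already present; 2 new (m, i)
  "immmr" → prefix "immmr" already present; 0 new (none)
  "immiiiim" → prefix "immiii" already present; 2 new (i, m)
  "irr" → prefix "ir" already present; 1 new (r)
Total nodes = 7 + 0 + 4 + 1 + 5 + 6 + 3 + 4 + 4 + 4 + 5 + 1 + 0 + 2 + 0 + 2 + 1 = 49

49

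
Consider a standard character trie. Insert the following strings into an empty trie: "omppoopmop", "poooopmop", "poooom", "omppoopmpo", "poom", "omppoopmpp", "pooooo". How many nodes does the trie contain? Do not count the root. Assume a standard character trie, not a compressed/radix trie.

Count nodes per top-level branch (shared prefixes stored once):
  'o'-branch (omppoopmop, omppoopmpo, omppoopmpp): 13 nodes
  'p'-branch (poom, poooom, pooooo, poooopmop): 12 nodes
Sum: 25

25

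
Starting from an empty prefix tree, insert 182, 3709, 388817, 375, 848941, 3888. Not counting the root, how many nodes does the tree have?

Trace insertions, counting only characters that open a new branch:
  "182" → 3 new (1, 8, 2)
  "3709" → 4 new (3, 7, 0, 9)
  "388817" → prefix "3" already present; 5 new (8, 8, 8, 1, 7)
  "375" → prefix "37" already present; 1 new (5)
  "848941" → 6 new (8, 4, 8, 9, 4, 1)
  "3888" → prefix "3888" already present; 0 new (none)
Total nodes = 3 + 4 + 5 + 1 + 6 + 0 = 19

19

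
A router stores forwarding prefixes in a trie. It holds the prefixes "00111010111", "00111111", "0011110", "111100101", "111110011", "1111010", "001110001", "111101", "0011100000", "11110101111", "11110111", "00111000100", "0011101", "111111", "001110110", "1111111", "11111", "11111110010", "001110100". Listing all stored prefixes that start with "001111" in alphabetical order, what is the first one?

0011110

DFS of the "001111" subtree visits, in order: "0011110", "00111111"
Position 1: 0011110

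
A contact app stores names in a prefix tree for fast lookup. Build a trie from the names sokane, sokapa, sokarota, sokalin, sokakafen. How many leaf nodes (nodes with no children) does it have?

5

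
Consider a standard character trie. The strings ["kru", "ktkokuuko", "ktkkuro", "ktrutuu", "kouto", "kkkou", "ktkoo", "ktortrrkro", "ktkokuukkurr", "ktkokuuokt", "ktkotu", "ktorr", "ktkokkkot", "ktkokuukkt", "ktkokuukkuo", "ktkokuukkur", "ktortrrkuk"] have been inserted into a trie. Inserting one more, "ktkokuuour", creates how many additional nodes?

"ktkokuuo" is already a path in the trie; the remaining "ur" must be added.
New nodes needed: |"ktkokuuour"| − 8 = 10 − 8 = 2.

2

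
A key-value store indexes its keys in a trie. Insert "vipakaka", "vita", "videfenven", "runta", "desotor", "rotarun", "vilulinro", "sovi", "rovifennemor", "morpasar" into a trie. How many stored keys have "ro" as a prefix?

Filter for entries beginning with "ro":
Matches: "rotarun", "rovifennemor"
Count: 2

2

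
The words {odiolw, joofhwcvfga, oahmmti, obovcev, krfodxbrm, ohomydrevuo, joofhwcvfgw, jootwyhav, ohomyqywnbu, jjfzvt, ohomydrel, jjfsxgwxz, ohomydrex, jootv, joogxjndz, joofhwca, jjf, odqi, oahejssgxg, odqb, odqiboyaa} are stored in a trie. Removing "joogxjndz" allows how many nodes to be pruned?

6

A node on "joogxjndz"'s path can go only if nothing else ends at it or branches off below it.
The suffix "gxjndz" (6 nodes) is used only by "joogxjndz"; the node for "joo" still has the child "f", so pruning stops there.
Nodes removed: 6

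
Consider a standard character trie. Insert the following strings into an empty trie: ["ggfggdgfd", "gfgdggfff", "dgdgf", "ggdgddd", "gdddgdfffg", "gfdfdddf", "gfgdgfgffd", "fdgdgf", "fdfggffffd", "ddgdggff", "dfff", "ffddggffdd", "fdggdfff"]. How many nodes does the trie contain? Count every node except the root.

For each word, the new-node count is its length minus the longest prefix already in the trie:
  "ggfggdgfd" → 9 new (g, g, f, g, g, d, g, f, d)
  "gfgdggfff" → prefix "g" already present; 8 new (f, g, d, g, g, f, f, f)
  "dgdgf" → 5 new (d, g, d, g, f)
  "ggdgddd" → prefix "gg" already present; 5 new (d, g, d, d, d)
  "gdddgdfffg" → prefix "g" already present; 9 new (d, d, d, g, d, f, f, f, g)
  "gfdfdddf" → prefix "gf" already present; 6 new (d, f, d, d, d, f)
  "gfgdgfgffd" → prefix "gfgdg" already present; 5 new (f, g, f, f, d)
  "fdgdgf" → 6 new (f, d, g, d, g, f)
  "fdfggffffd" → prefix "fd" already present; 8 new (f, g, g, f, f, f, f, d)
  "ddgdggff" → prefix "d" already present; 7 new (d, g, d, g, g, f, f)
  "dfff" → prefix "d" already present; 3 new (f, f, f)
  "ffddggffdd" → prefix "f" already present; 9 new (f, d, d, g, g, f, f, d, d)
  "fdggdfff" → prefix "fdg" already present; 5 new (g, d, f, f, f)
Total nodes = 9 + 8 + 5 + 5 + 9 + 6 + 5 + 6 + 8 + 7 + 3 + 9 + 5 = 85

85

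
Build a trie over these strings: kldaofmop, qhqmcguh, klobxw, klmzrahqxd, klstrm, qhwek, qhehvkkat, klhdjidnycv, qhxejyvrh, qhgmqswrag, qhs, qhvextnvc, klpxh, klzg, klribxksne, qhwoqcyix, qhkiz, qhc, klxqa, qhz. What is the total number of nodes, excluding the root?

Trace insertions, counting only characters that open a new branch:
  "kldaofmop" → 9 new (k, l, d, a, o, f, m, o, p)
  "qhqmcguh" → 8 new (q, h, q, m, c, g, u, h)
  "klobxw" → prefix "kl" already present; 4 new (o, b, x, w)
  "klmzrahqxd" → prefix "kl" already present; 8 new (m, z, r, a, h, q, x, d)
  "klstrm" → prefix "kl" already present; 4 new (s, t, r, m)
  "qhwek" → prefix "qh" already present; 3 new (w, e, k)
  "qhehvkkat" → prefix "qh" already present; 7 new (e, h, v, k, k, a, t)
  "klhdjidnycv" → prefix "kl" already present; 9 new (h, d, j, i, d, n, y, c, v)
  "qhxejyvrh" → prefix "qh" already present; 7 new (x, e, j, y, v, r, h)
  "qhgmqswrag" → prefix "qh" already present; 8 new (g, m, q, s, w, r, a, g)
  "qhs" → prefix "qh" already present; 1 new (s)
  "qhvextnvc" → prefix "qh" already present; 7 new (v, e, x, t, n, v, c)
  "klpxh" → prefix "kl" already present; 3 new (p, x, h)
  "klzg" → prefix "kl" already present; 2 new (z, g)
  "klribxksne" → prefix "kl" already present; 8 new (r, i, b, x, k, s, n, e)
  "qhwoqcyix" → prefix "qhw" already present; 6 new (o, q, c, y, i, x)
  "qhkiz" → prefix "qh" already present; 3 new (k, i, z)
  "qhc" → prefix "qh" already present; 1 new (c)
  "klxqa" → prefix "kl" already present; 3 new (x, q, a)
  "qhz" → prefix "qh" already present; 1 new (z)
Total nodes = 9 + 8 + 4 + 8 + 4 + 3 + 7 + 9 + 7 + 8 + 1 + 7 + 3 + 2 + 8 + 6 + 3 + 1 + 3 + 1 = 102

102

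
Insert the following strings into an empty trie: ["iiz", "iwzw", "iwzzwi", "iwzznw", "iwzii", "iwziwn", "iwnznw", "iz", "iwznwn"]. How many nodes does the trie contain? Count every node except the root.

Trace insertions, counting only characters that open a new branch:
  "iiz" → 3 new (i, i, z)
  "iwzw" → prefix "i" already present; 3 new (w, z, w)
  "iwzzwi" → prefix "iwz" already present; 3 new (z, w, i)
  "iwzznw" → prefix "iwzz" already present; 2 new (n, w)
  "iwzii" → prefix "iwz" already present; 2 new (i, i)
  "iwziwn" → prefix "iwzi" already present; 2 new (w, n)
  "iwnznw" → prefix "iw" already present; 4 new (n, z, n, w)
  "iz" → prefix "i" already present; 1 new (z)
  "iwznwn" → prefix "iwz" already present; 3 new (n, w, n)
Total nodes = 3 + 3 + 3 + 2 + 2 + 2 + 4 + 1 + 3 = 23

23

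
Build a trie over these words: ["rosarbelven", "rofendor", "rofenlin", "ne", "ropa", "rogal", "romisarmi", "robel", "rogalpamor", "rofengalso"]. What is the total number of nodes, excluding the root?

Count nodes per top-level branch (shared prefixes stored once):
  'n'-branch (ne): 2 nodes
  'r'-branch (robel, rofendor, rofengalso, rofenlin, rogal, rogalpamor, romisarmi, ropa, rosarbelven): 45 nodes
Sum: 47

47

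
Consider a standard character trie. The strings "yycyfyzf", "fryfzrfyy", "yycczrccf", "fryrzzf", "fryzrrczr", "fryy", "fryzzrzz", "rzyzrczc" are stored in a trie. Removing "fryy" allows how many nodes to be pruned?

1

After clearing the end-marker at "fryy", prune upward until reaching a node still needed by another word.
The suffix "y" (1 node) is used only by "fryy"; the node for "fry" still has the child "f", so pruning stops there.
Nodes removed: 1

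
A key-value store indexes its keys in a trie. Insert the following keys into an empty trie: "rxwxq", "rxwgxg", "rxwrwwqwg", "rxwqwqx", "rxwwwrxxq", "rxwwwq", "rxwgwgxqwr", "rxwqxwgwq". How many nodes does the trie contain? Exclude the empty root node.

Trace insertions, counting only characters that open a new branch:
  "rxwxq" → 5 new (r, x, w, x, q)
  "rxwgxg" → prefix "rxw" already present; 3 new (g, x, g)
  "rxwrwwqwg" → prefix "rxw" already present; 6 new (r, w, w, q, w, g)
  "rxwqwqx" → prefix "rxw" already present; 4 new (q, w, q, x)
  "rxwwwrxxq" → prefix "rxw" already present; 6 new (w, w, r, x, x, q)
  "rxwwwq" → prefix "rxwww" already present; 1 new (q)
  "rxwgwgxqwr" → prefix "rxwg" already present; 6 new (w, g, x, q, w, r)
  "rxwqxwgwq" → prefix "rxwq" already present; 5 new (x, w, g, w, q)
Total nodes = 5 + 3 + 6 + 4 + 6 + 1 + 6 + 5 = 36

36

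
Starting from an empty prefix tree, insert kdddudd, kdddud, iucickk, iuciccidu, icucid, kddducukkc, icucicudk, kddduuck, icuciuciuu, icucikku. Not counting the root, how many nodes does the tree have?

Count nodes per top-level branch (shared prefixes stored once):
  'i'-branch (icucicudk, icucid, icucikku, icuciuciuu, iuciccidu, iucickk): 28 nodes
  'k'-branch (kddducukkc, kdddud, kdddudd, kddduuck): 15 nodes
Sum: 43

43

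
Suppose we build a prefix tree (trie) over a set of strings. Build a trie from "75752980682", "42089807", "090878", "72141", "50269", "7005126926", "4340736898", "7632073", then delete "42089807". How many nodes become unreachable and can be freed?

After clearing the end-marker at "42089807", prune upward until reaching a node still needed by another word.
The suffix "2089807" (7 nodes) is used only by "42089807"; the node for "4" still has the child "3", so pruning stops there.
Nodes removed: 7

7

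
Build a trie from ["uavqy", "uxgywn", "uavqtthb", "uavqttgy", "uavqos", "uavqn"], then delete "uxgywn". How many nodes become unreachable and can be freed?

5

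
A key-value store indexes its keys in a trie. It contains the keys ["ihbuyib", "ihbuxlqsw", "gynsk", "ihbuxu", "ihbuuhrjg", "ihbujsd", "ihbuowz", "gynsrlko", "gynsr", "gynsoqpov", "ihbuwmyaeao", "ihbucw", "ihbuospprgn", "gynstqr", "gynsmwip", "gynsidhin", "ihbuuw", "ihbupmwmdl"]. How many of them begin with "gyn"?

7

Walk to "gyn"; the words in its subtree are exactly those with that prefix.
Matches: "gynsidhin", "gynsk", "gynsmwip", "gynsoqpov", "gynsr", "gynsrlko", "gynstqr"
Count: 7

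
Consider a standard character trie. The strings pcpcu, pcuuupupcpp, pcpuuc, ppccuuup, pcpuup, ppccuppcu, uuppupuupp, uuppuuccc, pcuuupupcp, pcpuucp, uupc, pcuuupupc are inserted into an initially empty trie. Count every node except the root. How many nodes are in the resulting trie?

Trace insertions, counting only characters that open a new branch:
  "pcpcu" → 5 new (p, c, p, c, u)
  "pcuuupupcpp" → prefix "pc" already present; 9 new (u, u, u, p, u, p, c, p, p)
  "pcpuuc" → prefix "pcp" already present; 3 new (u, u, c)
  "ppccuuup" → prefix "p" already present; 7 new (p, c, c, u, u, u, p)
  "pcpuup" → prefix "pcpuu" already present; 1 new (p)
  "ppccuppcu" → prefix "ppccu" already present; 4 new (p, p, c, u)
  "uuppupuupp" → 10 new (u, u, p, p, u, p, u, u, p, p)
  "uuppuuccc" → prefix "uuppu" already present; 4 new (u, c, c, c)
  "pcuuupupcp" → prefix "pcuuupupcp" already present; 0 new (none)
  "pcpuucp" → prefix "pcpuuc" already present; 1 new (p)
  "uupc" → prefix "uup" already present; 1 new (c)
  "pcuuupupc" → prefix "pcuuupupc" already present; 0 new (none)
Total nodes = 5 + 9 + 3 + 7 + 1 + 4 + 10 + 4 + 0 + 1 + 1 + 0 = 45

45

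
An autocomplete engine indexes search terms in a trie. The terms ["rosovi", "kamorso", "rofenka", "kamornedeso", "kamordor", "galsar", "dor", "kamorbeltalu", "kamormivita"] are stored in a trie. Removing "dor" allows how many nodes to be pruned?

3

After clearing the end-marker at "dor", prune upward until reaching a node still needed by another word.
No other word shares any prefix with "dor", so all 3 of its nodes go.
Nodes removed: 3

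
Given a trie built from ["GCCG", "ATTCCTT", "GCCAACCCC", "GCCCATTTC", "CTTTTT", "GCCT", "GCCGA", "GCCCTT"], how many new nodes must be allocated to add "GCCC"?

0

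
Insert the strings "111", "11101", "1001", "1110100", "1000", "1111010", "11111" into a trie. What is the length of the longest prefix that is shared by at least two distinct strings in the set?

Equivalently: take the maximum, over all pairs, of their longest common prefix length.
e.g. "11101" and "1110100" share the prefix "11101" of length 5; no pair shares a longer one.
Longest shared-prefix length: 5

5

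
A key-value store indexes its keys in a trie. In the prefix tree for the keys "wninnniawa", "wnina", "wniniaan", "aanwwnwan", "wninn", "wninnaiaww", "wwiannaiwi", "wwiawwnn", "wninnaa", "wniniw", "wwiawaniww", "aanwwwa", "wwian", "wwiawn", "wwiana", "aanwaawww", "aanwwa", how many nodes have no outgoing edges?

Leaves are exactly the stored words that no other stored word extends.
Those words: "aanwaawww", "aanwwa", "aanwwnwan", "aanwwwa", "wnina", "wniniaan", "wniniw", "wninnaa", "wninnaiaww", "wninnniawa", "wwiana", "wwiannaiwi", "wwiawaniww", "wwiawn", "wwiawwnn"
Leaf count: 15

15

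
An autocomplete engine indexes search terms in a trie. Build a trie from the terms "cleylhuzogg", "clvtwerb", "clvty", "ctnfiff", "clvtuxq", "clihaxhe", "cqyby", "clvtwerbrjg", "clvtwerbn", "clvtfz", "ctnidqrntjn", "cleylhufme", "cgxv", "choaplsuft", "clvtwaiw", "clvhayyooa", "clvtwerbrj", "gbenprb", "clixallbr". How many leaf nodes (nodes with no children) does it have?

Leaves are exactly the stored words that no other stored word extends.
Those words: "cgxv", "choaplsuft", "cleylhufme", "cleylhuzogg", "clihaxhe", "clixallbr", "clvhayyooa", "clvtfz", "clvtuxq", "clvtwaiw", "clvtwerbn", "clvtwerbrjg", "clvty", "cqyby", "ctnfiff", "ctnidqrntjn", "gbenprb"
Leaf count: 17

17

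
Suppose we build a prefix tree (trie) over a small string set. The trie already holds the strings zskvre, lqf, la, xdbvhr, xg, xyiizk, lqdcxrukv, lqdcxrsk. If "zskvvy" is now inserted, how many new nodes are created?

"zskv" is already a path in the trie; the remaining "vy" must be added.
So 6 − 4 = 2 new nodes.

2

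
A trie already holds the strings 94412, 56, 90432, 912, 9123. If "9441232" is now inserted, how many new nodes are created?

2

"94412" is already a path in the trie; the remaining "32" must be added.
New nodes needed: |"9441232"| − 5 = 7 − 5 = 2.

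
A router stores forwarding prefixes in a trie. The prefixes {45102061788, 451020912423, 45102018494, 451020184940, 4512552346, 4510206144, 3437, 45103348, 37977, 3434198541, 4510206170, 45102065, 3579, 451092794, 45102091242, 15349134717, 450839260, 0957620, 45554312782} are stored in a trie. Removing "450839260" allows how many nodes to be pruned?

7

Walk "450839260" from the leaf back toward the root, removing each node that no remaining word uses.
The suffix "0839260" (7 nodes) is used only by "450839260"; the node for "45" still has the child "1", so pruning stops there.
Nodes removed: 7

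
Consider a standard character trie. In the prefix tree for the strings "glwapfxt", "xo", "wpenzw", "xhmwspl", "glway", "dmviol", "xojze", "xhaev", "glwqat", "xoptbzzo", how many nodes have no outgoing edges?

9

A leaf is a node with no children — equivalently, the end of a word that is not a proper prefix of any other stored word.
Those words: "dmviol", "glwapfxt", "glway", "glwqat", "wpenzw", "xhaev", "xhmwspl", "xojze", "xoptbzzo"
Leaf count: 9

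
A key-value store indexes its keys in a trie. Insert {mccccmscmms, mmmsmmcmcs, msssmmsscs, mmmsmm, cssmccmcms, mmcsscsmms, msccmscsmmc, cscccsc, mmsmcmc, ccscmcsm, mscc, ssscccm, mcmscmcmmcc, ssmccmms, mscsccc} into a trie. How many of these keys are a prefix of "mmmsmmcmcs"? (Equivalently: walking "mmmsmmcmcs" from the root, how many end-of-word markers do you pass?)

2

Check each prefix of "mmmsmmcmcs" against the stored set — each match is an end-marker on the path.
Prefixes of the query that are stored words: "mmmsmm", "mmmsmmcmcs"
Count: 2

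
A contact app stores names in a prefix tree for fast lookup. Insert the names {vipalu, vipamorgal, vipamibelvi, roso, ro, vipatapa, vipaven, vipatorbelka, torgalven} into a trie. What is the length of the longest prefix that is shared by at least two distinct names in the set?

Look for the deepest trie node that still has at least two words in its subtree.
"vipamibelvi" and "vipamorgal" agree on "vipam" (5 characters) before diverging; nothing deeper is shared.
Longest shared-prefix length: 5

5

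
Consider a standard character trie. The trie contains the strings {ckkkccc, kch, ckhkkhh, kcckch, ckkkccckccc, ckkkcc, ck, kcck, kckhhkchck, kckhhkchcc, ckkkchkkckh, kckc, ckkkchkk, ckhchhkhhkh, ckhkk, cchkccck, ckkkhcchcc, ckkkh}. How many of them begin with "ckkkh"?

2

Filter for entries beginning with "ckkkh":
Words under "ckkkh": ckkkh, ckkkhcchcc
Count: 2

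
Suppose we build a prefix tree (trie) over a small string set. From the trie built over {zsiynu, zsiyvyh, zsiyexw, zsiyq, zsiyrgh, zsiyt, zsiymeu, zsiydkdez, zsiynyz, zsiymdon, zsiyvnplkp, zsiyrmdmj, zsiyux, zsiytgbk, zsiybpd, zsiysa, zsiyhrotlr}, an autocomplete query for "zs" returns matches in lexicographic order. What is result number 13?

Filter for "zs…" and sort: "zsiybpd", "zsiydkdez", "zsiyexw", "zsiyhrotlr", "zsiymdon", "zsiymeu", "zsiynu", "zsiynyz", "zsiyq", "zsiyrgh", "zsiyrmdmj", "zsiysa", "zsiyt", "zsiytgbk", "zsiyux", "zsiyvnplkp", "zsiyvyh"
The 13th is zsiyt.

zsiyt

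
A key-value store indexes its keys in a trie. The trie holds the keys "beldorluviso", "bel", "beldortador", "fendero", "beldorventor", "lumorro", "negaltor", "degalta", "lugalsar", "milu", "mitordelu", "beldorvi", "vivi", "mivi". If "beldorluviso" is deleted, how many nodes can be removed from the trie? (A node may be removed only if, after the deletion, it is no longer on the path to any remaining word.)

After clearing the end-marker at "beldorluviso", prune upward until reaching a node still needed by another word.
The suffix "luviso" (6 nodes) is used only by "beldorluviso"; the node for "beldor" still has the child "t", so pruning stops there.
Nodes removed: 6

6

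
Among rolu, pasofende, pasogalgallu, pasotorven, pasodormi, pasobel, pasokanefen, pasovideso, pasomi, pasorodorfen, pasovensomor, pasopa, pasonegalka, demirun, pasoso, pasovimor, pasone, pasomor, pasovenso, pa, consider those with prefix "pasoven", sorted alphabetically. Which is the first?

DFS of the "pasoven" subtree visits, in order: "pasovenso", "pasovensomor"
The 1st is pasovenso.

pasovenso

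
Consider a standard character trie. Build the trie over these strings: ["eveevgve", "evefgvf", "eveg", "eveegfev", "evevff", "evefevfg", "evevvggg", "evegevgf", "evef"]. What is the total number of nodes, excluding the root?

32

Trie structure (* marks end of a word):
(root)
└─ e
   └─ v
      └─ e
         ├─ e
         │  ├─ g
         │  │  └─ f
         │  │     └─ e
         │  │        └─ v *
         │  └─ v
         │     └─ g
         │        └─ v
         │           └─ e *
         ├─ f *
         │  ├─ e
         │  │  └─ v
         │  │     └─ f
         │  │        └─ g *
         │  └─ g
         │     └─ v
         │        └─ f *
         ├─ g *
         │  └─ e
         │     └─ v
         │        └─ g
         │           └─ f *
         └─ v
            ├─ f
            │  └─ f *
            └─ v
               └─ g
                  └─ g
                     └─ g *
Counting every labelled node above: 32.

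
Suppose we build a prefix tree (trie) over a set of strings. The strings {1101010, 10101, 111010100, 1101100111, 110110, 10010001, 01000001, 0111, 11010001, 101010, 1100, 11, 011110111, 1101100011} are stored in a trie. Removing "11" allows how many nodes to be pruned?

A node on "11"'s path can go only if nothing else ends at it or branches off below it.
Every node on "11" is still needed (e.g. by "1101010"), so nothing is freed.
Nodes removed: 0

0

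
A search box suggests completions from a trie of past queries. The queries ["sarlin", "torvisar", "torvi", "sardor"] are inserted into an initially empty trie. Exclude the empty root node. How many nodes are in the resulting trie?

For each word, the new-node count is its length minus the longest prefix already in the trie:
  "sarlin" → 6 new (s, a, r, l, i, n)
  "torvisar" → 8 new (t, o, r, v, i, s, a, r)
  "torvi" → prefix "torvi" already present; 0 new (none)
  "sardor" → prefix "sar" already present; 3 new (d, o, r)
Total nodes = 6 + 8 + 0 + 3 = 17

17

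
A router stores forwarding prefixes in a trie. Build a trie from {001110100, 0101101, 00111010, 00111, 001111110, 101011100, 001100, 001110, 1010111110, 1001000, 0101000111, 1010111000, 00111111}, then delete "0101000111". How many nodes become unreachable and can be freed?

A node on "0101000111"'s path can go only if nothing else ends at it or branches off below it.
The suffix "000111" (6 nodes) is used only by "0101000111"; the node for "0101" still has the child "1", so pruning stops there.
Nodes removed: 6

6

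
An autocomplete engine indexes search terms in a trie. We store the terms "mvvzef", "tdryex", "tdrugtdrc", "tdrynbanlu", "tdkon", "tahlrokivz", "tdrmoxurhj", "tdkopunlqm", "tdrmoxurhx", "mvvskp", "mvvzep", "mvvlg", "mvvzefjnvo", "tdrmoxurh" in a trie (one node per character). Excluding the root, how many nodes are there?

60

Trace insertions, counting only characters that open a new branch:
  "mvvzef" → 6 new (m, v, v, z, e, f)
  "tdryex" → 6 new (t, d, r, y, e, x)
  "tdrugtdrc" → prefix "tdr" already present; 6 new (u, g, t, d, r, c)
  "tdrynbanlu" → prefix "tdry" already present; 6 new (n, b, a, n, l, u)
  "tdkon" → prefix "td" already present; 3 new (k, o, n)
  "tahlrokivz" → prefix "t" already present; 9 new (a, h, l, r, o, k, i, v, z)
  "tdrmoxurhj" → prefix "tdr" already present; 7 new (m, o, x, u, r, h, j)
  "tdkopunlqm" → prefix "tdko" already present; 6 new (p, u, n, l, q, m)
  "tdrmoxurhx" → prefix "tdrmoxurh" already present; 1 new (x)
  "mvvskp" → prefix "mvv" already present; 3 new (s, k, p)
  "mvvzep" → prefix "mvvze" already present; 1 new (p)
  "mvvlg" → prefix "mvv" already present; 2 new (l, g)
  "mvvzefjnvo" → prefix "mvvzef" already present; 4 new (j, n, v, o)
  "tdrmoxurh" → prefix "tdrmoxurh" already present; 0 new (none)
Total nodes = 6 + 6 + 6 + 6 + 3 + 9 + 7 + 6 + 1 + 3 + 1 + 2 + 4 + 0 = 60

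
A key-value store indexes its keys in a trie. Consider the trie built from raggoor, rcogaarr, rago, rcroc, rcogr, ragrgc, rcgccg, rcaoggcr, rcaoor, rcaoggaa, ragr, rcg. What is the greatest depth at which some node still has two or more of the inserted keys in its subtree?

6

Equivalently: take the maximum, over all pairs, of their longest common prefix length.
"rcaoggaa" and "rcaoggcr" agree on "rcaogg" (6 characters) before diverging; nothing deeper is shared.
Longest shared-prefix length: 6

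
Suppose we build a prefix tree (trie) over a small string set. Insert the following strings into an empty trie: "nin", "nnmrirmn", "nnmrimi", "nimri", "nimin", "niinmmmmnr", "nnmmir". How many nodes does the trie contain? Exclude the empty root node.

28

Count nodes per top-level branch (shared prefixes stored once):
  'n'-branch (niinmmmmnr, nimin, nimri, nin, nnmmir, nnmrimi, nnmrirmn): 28 nodes
Sum: 28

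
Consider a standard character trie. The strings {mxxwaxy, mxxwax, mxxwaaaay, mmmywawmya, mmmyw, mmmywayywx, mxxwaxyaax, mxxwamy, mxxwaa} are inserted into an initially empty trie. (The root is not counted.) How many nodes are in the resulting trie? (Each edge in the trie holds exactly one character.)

29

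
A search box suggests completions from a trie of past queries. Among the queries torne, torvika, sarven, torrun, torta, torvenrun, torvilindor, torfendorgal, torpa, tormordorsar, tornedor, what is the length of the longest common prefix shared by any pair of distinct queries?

Look for the deepest trie node that still has at least two words in its subtree.
"torne" and "tornedor" agree on "torne" (5 characters) before diverging; nothing deeper is shared.
Longest shared-prefix length: 5

5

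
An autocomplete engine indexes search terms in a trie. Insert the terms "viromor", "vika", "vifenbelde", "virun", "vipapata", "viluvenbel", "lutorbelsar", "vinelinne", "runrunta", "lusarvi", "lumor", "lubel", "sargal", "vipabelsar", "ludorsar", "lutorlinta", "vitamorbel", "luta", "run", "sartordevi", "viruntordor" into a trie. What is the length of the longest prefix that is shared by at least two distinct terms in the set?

5

Equivalently: take the maximum, over all pairs, of their longest common prefix length.
e.g. "lutorbelsar" and "lutorlinta" share the prefix "lutor" of length 5; no pair shares a longer one.
Longest shared-prefix length: 5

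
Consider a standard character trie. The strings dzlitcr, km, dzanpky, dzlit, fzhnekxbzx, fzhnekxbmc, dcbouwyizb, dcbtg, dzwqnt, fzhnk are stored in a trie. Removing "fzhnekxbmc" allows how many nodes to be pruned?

Walk "fzhnekxbmc" from the leaf back toward the root, removing each node that no remaining word uses.
The suffix "mc" (2 nodes) is used only by "fzhnekxbmc"; the node for "fzhnekxb" still has the child "z", so pruning stops there.
Nodes removed: 2

2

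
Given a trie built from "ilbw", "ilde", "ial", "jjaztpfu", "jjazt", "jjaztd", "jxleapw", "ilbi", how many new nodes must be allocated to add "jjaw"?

1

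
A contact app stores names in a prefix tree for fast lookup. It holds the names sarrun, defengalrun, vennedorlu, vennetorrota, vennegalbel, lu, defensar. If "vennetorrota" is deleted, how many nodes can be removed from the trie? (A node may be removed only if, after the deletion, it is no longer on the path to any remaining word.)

7

After clearing the end-marker at "vennetorrota", prune upward until reaching a node still needed by another word.
The suffix "torrota" (7 nodes) is used only by "vennetorrota"; the node for "venne" still has the child "d", so pruning stops there.
Nodes removed: 7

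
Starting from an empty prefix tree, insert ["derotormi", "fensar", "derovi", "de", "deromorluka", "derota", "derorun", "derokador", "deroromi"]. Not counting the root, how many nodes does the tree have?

36

Insert word by word; a character creates a node only if that edge doesn't already exist:
  "derotormi" → 9 new (d, e, r, o, t, o, r, m, i)
  "fensar" → 6 new (f, e, n, s, a, r)
  "derovi" → prefix "dero" already present; 2 new (v, i)
  "de" → prefix "de" already present; 0 new (none)
  "deromorluka" → prefix "dero" already present; 7 new (m, o, r, l, u, k, a)
  "derota" → prefix "derot" already present; 1 new (a)
  "derorun" → prefix "dero" already present; 3 new (r, u, n)
  "derokador" → prefix "dero" already present; 5 new (k, a, d, o, r)
  "deroromi" → prefix "deror" already present; 3 new (o, m, i)
Total nodes = 9 + 6 + 2 + 0 + 7 + 1 + 3 + 5 + 3 = 36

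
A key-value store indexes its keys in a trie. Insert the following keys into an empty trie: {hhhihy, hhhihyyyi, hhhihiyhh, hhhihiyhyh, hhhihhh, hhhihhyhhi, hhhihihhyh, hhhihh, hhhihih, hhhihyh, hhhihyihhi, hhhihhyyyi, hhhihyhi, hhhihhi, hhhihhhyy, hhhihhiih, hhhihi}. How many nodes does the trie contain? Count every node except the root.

39

Count nodes per top-level branch (shared prefixes stored once):
  'h'-branch (hhhihh, hhhihhh, hhhihhhyy, hhhihhi, hhhihhiih, hhhihhyhhi, hhhihhyyyi, hhhihi, hhhihih, hhhihihhyh, hhhihiyhh, hhhihiyhyh, hhhihy, hhhihyh, hhhihyhi, hhhihyihhi, hhhihyyyi): 39 nodes
Sum: 39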